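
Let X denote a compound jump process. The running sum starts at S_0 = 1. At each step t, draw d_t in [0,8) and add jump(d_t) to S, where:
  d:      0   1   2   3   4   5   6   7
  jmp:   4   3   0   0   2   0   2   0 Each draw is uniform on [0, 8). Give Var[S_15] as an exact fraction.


Outcome values over d=0..7: [4, 3, 0, 0, 2, 0, 2, 0]
Σy = 11, Σy² = 33, M = 8
μ = 11/8 = 11/8,  σ² = 33/8 − (11/8)² = 143/64
Independent increments: Var[S_15] = 15·σ² = 15·(143/64) = 2145/64

2145/64


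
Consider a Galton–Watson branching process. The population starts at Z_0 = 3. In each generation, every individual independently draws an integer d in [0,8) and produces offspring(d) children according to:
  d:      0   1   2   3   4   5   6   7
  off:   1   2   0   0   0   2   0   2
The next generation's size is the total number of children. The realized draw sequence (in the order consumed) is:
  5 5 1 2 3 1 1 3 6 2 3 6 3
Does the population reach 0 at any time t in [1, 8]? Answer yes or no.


gen 0: Z_0=3, draws=[5, 5, 1], offspring=[2, 2, 2], Z_1=6
gen 1: Z_1=6, draws=[2, 3, 1, 1, 3, 6], offspring=[0, 0, 2, 2, 0, 0], Z_2=4
gen 2: Z_2=4, draws=[2, 3, 6, 3], offspring=[0, 0, 0, 0], Z_3=0
gen 3: Z_3=0, draws=[], offspring=[], Z_4=0
gen 4: Z_4=0, draws=[], offspring=[], Z_5=0
gen 5: Z_5=0, draws=[], offspring=[], Z_6=0
gen 6: Z_6=0, draws=[], offspring=[], Z_7=0
gen 7: Z_7=0, draws=[], offspring=[], Z_8=0

yes


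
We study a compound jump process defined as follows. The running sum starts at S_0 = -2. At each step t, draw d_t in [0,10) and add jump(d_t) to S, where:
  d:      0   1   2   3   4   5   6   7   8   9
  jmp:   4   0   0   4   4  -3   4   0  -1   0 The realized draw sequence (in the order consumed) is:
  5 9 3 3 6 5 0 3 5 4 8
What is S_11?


t=0: S=-2, d=5, jump=-3, S_1=-5
t=1: S=-5, d=9, jump=0, S_2=-5
t=2: S=-5, d=3, jump=4, S_3=-1
t=3: S=-1, d=3, jump=4, S_4=3
t=4: S=3, d=6, jump=4, S_5=7
t=5: S=7, d=5, jump=-3, S_6=4
t=6: S=4, d=0, jump=4, S_7=8
t=7: S=8, d=3, jump=4, S_8=12
t=8: S=12, d=5, jump=-3, S_9=9
t=9: S=9, d=4, jump=4, S_10=13
t=10: S=13, d=8, jump=-1, S_11=12

12


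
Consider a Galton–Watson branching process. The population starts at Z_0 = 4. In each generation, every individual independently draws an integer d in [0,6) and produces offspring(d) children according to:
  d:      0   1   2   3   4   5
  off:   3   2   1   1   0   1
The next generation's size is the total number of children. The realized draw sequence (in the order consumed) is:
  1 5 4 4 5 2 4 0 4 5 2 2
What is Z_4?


gen 0: Z_0=4, draws=[1, 5, 4, 4], offspring=[2, 1, 0, 0], Z_1=3
gen 1: Z_1=3, draws=[5, 2, 4], offspring=[1, 1, 0], Z_2=2
gen 2: Z_2=2, draws=[0, 4], offspring=[3, 0], Z_3=3
gen 3: Z_3=3, draws=[5, 2, 2], offspring=[1, 1, 1], Z_4=3

3


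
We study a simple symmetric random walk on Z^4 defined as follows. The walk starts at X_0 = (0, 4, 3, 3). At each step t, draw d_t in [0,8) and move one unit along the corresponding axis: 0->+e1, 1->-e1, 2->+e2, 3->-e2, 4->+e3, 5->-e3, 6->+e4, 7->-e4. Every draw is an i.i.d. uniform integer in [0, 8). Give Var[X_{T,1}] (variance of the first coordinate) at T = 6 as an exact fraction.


3/2

Outcome values over d=0..7: [1, -1, 0, 0, 0, 0, 0, 0]
Σy = 0, Σy² = 2, M = 8
μ = 0/8 = 0,  σ² = 2/8 − (0)² = 1/4
Independent increments: Var[X_6] = 6·σ² = 6·(1/4) = 3/2


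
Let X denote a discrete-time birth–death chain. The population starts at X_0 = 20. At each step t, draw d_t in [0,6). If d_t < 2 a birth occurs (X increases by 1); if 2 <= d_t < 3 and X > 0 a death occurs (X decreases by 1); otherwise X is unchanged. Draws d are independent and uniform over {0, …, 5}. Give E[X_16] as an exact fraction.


68/3

X can drop by at most 1 per step and X_0 = 20 > T = 16, so X_t >= 20 − t >= 4 > 0 for every t <= 16: the floor at 0 (the 'and X > 0' condition) never binds. Hence X_16 = X_0 + Σ_{t<16} Y_t with i.i.d. increments Y_t = y(d_t) ∈ {+1, −1, 0}.
Outcome values over d=0..5: [1, 1, -1, 0, 0, 0]
Σy = 1, Σy² = 3, M = 6
μ = 1/6 = 1/6,  σ² = 3/6 − (1/6)² = 17/36
E[X_16] = 20 + 16·(1/6) = 68/3


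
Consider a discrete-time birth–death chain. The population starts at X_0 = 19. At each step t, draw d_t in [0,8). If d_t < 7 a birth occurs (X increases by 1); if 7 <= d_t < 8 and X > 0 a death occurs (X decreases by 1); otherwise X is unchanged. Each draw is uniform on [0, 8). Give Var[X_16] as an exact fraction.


X can drop by at most 1 per step and X_0 = 19 > T = 16, so X_t >= 19 − t >= 3 > 0 for every t <= 16: the floor at 0 (the 'and X > 0' condition) never binds. Hence X_16 = X_0 + Σ_{t<16} Y_t with i.i.d. increments Y_t = y(d_t) ∈ {+1, −1, 0}.
Outcome values over d=0..7: [1, 1, 1, 1, 1, 1, 1, -1]
Σy = 6, Σy² = 8, M = 8
μ = 6/8 = 3/4,  σ² = 8/8 − (3/4)² = 7/16
Independent increments: Var[X_16] = 16·σ² = 16·(7/16) = 7

7


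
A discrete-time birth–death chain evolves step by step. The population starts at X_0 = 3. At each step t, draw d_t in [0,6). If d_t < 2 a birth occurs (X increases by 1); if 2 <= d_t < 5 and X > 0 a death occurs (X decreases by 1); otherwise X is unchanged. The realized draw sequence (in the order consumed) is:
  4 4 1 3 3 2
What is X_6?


0

t=0: X=3, d=4 → death, X_1=2
t=1: X=2, d=4 → death, X_2=1
t=2: X=1, d=1 → birth, X_3=2
t=3: X=2, d=3 → death, X_4=1
t=4: X=1, d=3 → death, X_5=0
t=5: X=0, d=2 → hold, X_6=0


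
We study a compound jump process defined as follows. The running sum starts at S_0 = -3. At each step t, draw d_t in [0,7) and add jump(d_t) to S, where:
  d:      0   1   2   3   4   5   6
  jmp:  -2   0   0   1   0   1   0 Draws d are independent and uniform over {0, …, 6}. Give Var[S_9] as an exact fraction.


54/7

Outcome values over d=0..6: [-2, 0, 0, 1, 0, 1, 0]
Σy = 0, Σy² = 6, M = 7
μ = 0/7 = 0,  σ² = 6/7 − (0)² = 6/7
Independent increments: Var[S_9] = 9·σ² = 9·(6/7) = 54/7


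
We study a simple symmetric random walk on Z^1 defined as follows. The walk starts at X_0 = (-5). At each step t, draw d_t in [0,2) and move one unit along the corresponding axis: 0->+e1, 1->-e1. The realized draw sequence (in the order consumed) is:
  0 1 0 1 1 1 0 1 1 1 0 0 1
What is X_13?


(-8)

t=0: X=(-5), d=0 → +e1, X_1=(-4)
t=1: X=(-4), d=1 → -e1, X_2=(-5)
t=2: X=(-5), d=0 → +e1, X_3=(-4)
t=3: X=(-4), d=1 → -e1, X_4=(-5)
t=4: X=(-5), d=1 → -e1, X_5=(-6)
t=5: X=(-6), d=1 → -e1, X_6=(-7)
t=6: X=(-7), d=0 → +e1, X_7=(-6)
t=7: X=(-6), d=1 → -e1, X_8=(-7)
t=8: X=(-7), d=1 → -e1, X_9=(-8)
t=9: X=(-8), d=1 → -e1, X_10=(-9)
t=10: X=(-9), d=0 → +e1, X_11=(-8)
t=11: X=(-8), d=0 → +e1, X_12=(-7)
t=12: X=(-7), d=1 → -e1, X_13=(-8)


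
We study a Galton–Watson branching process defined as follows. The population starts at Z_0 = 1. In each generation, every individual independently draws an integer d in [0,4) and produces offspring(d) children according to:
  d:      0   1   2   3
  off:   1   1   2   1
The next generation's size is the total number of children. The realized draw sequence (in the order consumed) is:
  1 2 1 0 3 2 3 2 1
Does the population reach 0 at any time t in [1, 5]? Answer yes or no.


gen 0: Z_0=1, draws=[1], offspring=[1], Z_1=1
gen 1: Z_1=1, draws=[2], offspring=[2], Z_2=2
gen 2: Z_2=2, draws=[1, 0], offspring=[1, 1], Z_3=2
gen 3: Z_3=2, draws=[3, 2], offspring=[1, 2], Z_4=3
gen 4: Z_4=3, draws=[3, 2, 1], offspring=[1, 2, 1], Z_5=4

no


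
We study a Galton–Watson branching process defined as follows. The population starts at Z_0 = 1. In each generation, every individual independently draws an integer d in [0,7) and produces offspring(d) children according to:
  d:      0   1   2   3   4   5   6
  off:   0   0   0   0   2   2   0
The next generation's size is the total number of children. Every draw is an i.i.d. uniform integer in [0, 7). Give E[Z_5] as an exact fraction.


1024/16807

Outcome values over d=0..6: [0, 0, 0, 0, 2, 2, 0]
Σy = 4, Σy² = 8, M = 7
μ = 4/7 = 4/7,  σ² = 8/7 − (4/7)² = 40/49
E[Z_0] = 1
E[Z_1] = 4/7·E[Z_0] = 4/7
E[Z_2] = 4/7·E[Z_1] = 16/49
E[Z_3] = 4/7·E[Z_2] = 64/343
E[Z_4] = 4/7·E[Z_3] = 256/2401
E[Z_5] = 4/7·E[Z_4] = 1024/16807


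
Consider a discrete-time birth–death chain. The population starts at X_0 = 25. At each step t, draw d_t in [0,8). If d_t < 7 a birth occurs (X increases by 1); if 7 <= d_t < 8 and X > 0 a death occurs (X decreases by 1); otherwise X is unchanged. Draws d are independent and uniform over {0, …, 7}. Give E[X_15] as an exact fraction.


145/4

X can drop by at most 1 per step and X_0 = 25 > T = 15, so X_t >= 25 − t >= 10 > 0 for every t <= 15: the floor at 0 (the 'and X > 0' condition) never binds. Hence X_15 = X_0 + Σ_{t<15} Y_t with i.i.d. increments Y_t = y(d_t) ∈ {+1, −1, 0}.
Outcome values over d=0..7: [1, 1, 1, 1, 1, 1, 1, -1]
Σy = 6, Σy² = 8, M = 8
μ = 6/8 = 3/4,  σ² = 8/8 − (3/4)² = 7/16
E[X_15] = 25 + 15·(3/4) = 145/4


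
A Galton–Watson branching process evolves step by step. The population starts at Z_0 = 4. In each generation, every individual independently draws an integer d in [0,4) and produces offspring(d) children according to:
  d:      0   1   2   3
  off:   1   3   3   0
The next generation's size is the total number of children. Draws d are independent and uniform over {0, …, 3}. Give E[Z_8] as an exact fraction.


5764801/16384

Outcome values over d=0..3: [1, 3, 3, 0]
Σy = 7, Σy² = 19, M = 4
μ = 7/4 = 7/4,  σ² = 19/4 − (7/4)² = 27/16
E[Z_0] = 4
E[Z_1] = 7/4·E[Z_0] = 7
E[Z_2] = 7/4·E[Z_1] = 49/4
E[Z_3] = 7/4·E[Z_2] = 343/16
E[Z_4] = 7/4·E[Z_3] = 2401/64
E[Z_5] = 7/4·E[Z_4] = 16807/256
E[Z_6] = 7/4·E[Z_5] = 117649/1024
E[Z_7] = 7/4·E[Z_6] = 823543/4096
E[Z_8] = 7/4·E[Z_7] = 5764801/16384


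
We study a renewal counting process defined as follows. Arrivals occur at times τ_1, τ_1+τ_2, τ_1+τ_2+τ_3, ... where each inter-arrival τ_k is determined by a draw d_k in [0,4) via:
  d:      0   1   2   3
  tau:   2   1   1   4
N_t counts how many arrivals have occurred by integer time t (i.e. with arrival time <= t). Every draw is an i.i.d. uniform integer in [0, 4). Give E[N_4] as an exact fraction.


Inter-arrival values over d=0..3: [2, 1, 1, 4]
Each d has probability 1/4, so the pmf of τ is: f(1) = 1/2, f(2) = 1/4, f(4) = 1/4
Renewal equation for m(n) = E[N_n]: condition on τ_1 = k (if k <= n, one arrival plus a fresh copy on the remaining n−k steps): m(n) = F(n) + Σ_{k<=n} f(k)·m(n−k), where F(n) = P(τ <= n) and m(0) = 0
m(1) = F(1) = 1/2
m(2) = F(2) + f(1)·m(1) = 3/4 + 1/2·1/2 = 1
m(3) = F(3) + f(1)·m(2) + f(2)·m(1) = 3/4 + 1/2·1 + 1/4·1/2 = 11/8
m(4) = F(4) + f(1)·m(3) + f(2)·m(2) = 1 + 1/2·11/8 + 1/4·1 = 31/16
E[N_4] = m(4) = 31/16

31/16


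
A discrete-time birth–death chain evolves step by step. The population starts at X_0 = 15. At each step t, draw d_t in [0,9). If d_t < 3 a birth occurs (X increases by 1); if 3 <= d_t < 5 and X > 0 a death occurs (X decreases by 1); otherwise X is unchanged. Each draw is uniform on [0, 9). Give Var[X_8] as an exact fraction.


X can drop by at most 1 per step and X_0 = 15 > T = 8, so X_t >= 15 − t >= 7 > 0 for every t <= 8: the floor at 0 (the 'and X > 0' condition) never binds. Hence X_8 = X_0 + Σ_{t<8} Y_t with i.i.d. increments Y_t = y(d_t) ∈ {+1, −1, 0}.
Outcome values over d=0..8: [1, 1, 1, -1, -1, 0, 0, 0, 0]
Σy = 1, Σy² = 5, M = 9
μ = 1/9 = 1/9,  σ² = 5/9 − (1/9)² = 44/81
Independent increments: Var[X_8] = 8·σ² = 8·(44/81) = 352/81

352/81


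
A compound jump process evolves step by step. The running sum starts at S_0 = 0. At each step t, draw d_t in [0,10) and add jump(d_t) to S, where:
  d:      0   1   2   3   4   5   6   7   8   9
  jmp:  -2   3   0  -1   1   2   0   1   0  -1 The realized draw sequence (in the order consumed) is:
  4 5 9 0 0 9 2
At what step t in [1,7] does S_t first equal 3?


t=0: S=0, d=4, jump=1, S_1=1
t=1: S=1, d=5, jump=2, S_2=3
t=2: S=3, d=9, jump=-1, S_3=2
t=3: S=2, d=0, jump=-2, S_4=0
t=4: S=0, d=0, jump=-2, S_5=-2
t=5: S=-2, d=9, jump=-1, S_6=-3
t=6: S=-3, d=2, jump=0, S_7=-3

2


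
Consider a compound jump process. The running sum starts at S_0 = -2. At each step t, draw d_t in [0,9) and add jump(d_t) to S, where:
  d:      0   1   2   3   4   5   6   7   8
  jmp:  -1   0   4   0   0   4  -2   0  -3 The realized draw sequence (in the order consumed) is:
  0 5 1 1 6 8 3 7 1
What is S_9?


-4

t=0: S=-2, d=0, jump=-1, S_1=-3
t=1: S=-3, d=5, jump=4, S_2=1
t=2: S=1, d=1, jump=0, S_3=1
t=3: S=1, d=1, jump=0, S_4=1
t=4: S=1, d=6, jump=-2, S_5=-1
t=5: S=-1, d=8, jump=-3, S_6=-4
t=6: S=-4, d=3, jump=0, S_7=-4
t=7: S=-4, d=7, jump=0, S_8=-4
t=8: S=-4, d=1, jump=0, S_9=-4


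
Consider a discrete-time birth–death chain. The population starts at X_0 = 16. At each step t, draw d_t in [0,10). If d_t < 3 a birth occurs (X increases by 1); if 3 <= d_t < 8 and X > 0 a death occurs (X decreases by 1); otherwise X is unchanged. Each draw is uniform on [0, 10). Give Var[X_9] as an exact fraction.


171/25

X can drop by at most 1 per step and X_0 = 16 > T = 9, so X_t >= 16 − t >= 7 > 0 for every t <= 9: the floor at 0 (the 'and X > 0' condition) never binds. Hence X_9 = X_0 + Σ_{t<9} Y_t with i.i.d. increments Y_t = y(d_t) ∈ {+1, −1, 0}.
Outcome values over d=0..9: [1, 1, 1, -1, -1, -1, -1, -1, 0, 0]
Σy = -2, Σy² = 8, M = 10
μ = -2/10 = -1/5,  σ² = 8/10 − (-1/5)² = 19/25
Independent increments: Var[X_9] = 9·σ² = 9·(19/25) = 171/25


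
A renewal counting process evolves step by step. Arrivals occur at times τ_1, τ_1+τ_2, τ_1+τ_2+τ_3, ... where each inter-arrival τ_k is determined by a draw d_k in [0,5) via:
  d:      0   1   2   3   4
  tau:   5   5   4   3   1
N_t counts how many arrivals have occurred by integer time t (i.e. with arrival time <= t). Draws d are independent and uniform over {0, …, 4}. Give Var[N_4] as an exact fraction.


Inter-arrival values over d=0..4: [5, 5, 4, 3, 1]
Each d has probability 1/5, so the pmf of τ is: f(1) = 1/5, f(3) = 1/5, f(4) = 1/5, f(5) = 2/5
Let p_n(j) = P(N_n = j), with p_0 = [1]. Condition on τ_1: p_n(0) = P(τ > n), and for j >= 1, p_n(j) = Σ_{k<=n} f(k)·p_{n−k}(j−1)
p_1 = [4/5, 1/5]  (j = 0..1)
p_2 = [4/5, 4/25, 1/25]  (j = 0..2)
p_3 = [3/5, 9/25, 4/125, 1/125]  (j = 0..3)
p_4 = [2/5, 12/25, 14/125, 4/625, 1/625]  (j = 0..4)
E[N_4] = Σ j·p_4(j) = 456/625;  E[N_4²] = Σ j²·p_4(j) = 632/625
Var[N_4] = 632/625 − (456/625)² = 187064/390625

187064/390625


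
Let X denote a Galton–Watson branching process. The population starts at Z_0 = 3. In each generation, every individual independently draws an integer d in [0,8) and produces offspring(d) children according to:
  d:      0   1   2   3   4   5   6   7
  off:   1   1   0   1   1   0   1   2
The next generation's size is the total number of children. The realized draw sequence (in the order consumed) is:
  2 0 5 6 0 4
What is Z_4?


1

gen 0: Z_0=3, draws=[2, 0, 5], offspring=[0, 1, 0], Z_1=1
gen 1: Z_1=1, draws=[6], offspring=[1], Z_2=1
gen 2: Z_2=1, draws=[0], offspring=[1], Z_3=1
gen 3: Z_3=1, draws=[4], offspring=[1], Z_4=1


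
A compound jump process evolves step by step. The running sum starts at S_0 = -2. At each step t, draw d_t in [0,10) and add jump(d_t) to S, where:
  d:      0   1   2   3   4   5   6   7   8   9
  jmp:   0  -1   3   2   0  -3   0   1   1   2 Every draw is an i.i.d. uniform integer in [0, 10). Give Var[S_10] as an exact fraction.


53/2

Outcome values over d=0..9: [0, -1, 3, 2, 0, -3, 0, 1, 1, 2]
Σy = 5, Σy² = 29, M = 10
μ = 5/10 = 1/2,  σ² = 29/10 − (1/2)² = 53/20
Independent increments: Var[S_10] = 10·σ² = 10·(53/20) = 53/2


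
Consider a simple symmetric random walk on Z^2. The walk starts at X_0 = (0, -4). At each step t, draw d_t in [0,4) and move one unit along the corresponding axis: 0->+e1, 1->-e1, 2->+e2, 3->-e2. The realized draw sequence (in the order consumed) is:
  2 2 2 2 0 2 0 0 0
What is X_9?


t=0: X=(0, -4), d=2 → +e2, X_1=(0, -3)
t=1: X=(0, -3), d=2 → +e2, X_2=(0, -2)
t=2: X=(0, -2), d=2 → +e2, X_3=(0, -1)
t=3: X=(0, -1), d=2 → +e2, X_4=(0, 0)
t=4: X=(0, 0), d=0 → +e1, X_5=(1, 0)
t=5: X=(1, 0), d=2 → +e2, X_6=(1, 1)
t=6: X=(1, 1), d=0 → +e1, X_7=(2, 1)
t=7: X=(2, 1), d=0 → +e1, X_8=(3, 1)
t=8: X=(3, 1), d=0 → +e1, X_9=(4, 1)

(4, 1)


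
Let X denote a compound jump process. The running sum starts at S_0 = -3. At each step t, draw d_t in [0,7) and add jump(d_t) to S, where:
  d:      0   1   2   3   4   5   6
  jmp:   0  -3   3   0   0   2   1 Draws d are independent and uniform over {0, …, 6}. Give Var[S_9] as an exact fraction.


Outcome values over d=0..6: [0, -3, 3, 0, 0, 2, 1]
Σy = 3, Σy² = 23, M = 7
μ = 3/7 = 3/7,  σ² = 23/7 − (3/7)² = 152/49
Independent increments: Var[S_9] = 9·σ² = 9·(152/49) = 1368/49

1368/49


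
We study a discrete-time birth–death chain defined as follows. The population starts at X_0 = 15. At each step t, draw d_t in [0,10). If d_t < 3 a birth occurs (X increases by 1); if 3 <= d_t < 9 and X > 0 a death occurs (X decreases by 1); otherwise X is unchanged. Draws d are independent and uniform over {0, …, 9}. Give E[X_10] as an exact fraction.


X can drop by at most 1 per step and X_0 = 15 > T = 10, so X_t >= 15 − t >= 5 > 0 for every t <= 10: the floor at 0 (the 'and X > 0' condition) never binds. Hence X_10 = X_0 + Σ_{t<10} Y_t with i.i.d. increments Y_t = y(d_t) ∈ {+1, −1, 0}.
Outcome values over d=0..9: [1, 1, 1, -1, -1, -1, -1, -1, -1, 0]
Σy = -3, Σy² = 9, M = 10
μ = -3/10 = -3/10,  σ² = 9/10 − (-3/10)² = 81/100
E[X_10] = 15 + 10·(-3/10) = 12

12


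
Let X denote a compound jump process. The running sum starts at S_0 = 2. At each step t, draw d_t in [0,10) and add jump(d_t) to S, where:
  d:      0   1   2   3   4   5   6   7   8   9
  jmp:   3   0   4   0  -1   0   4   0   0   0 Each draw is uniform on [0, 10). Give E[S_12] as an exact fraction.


Outcome values over d=0..9: [3, 0, 4, 0, -1, 0, 4, 0, 0, 0]
Σy = 10, Σy² = 42, M = 10
μ = 10/10 = 1,  σ² = 42/10 − (1)² = 16/5
E[S_12] = 2 + 12·(1) = 14

14


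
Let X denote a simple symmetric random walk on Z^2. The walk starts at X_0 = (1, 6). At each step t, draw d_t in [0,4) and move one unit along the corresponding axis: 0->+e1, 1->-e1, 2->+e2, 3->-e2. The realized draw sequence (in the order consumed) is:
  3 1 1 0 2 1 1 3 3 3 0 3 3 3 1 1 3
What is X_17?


(-3, -1)

t=0: X=(1, 6), d=3 → -e2, X_1=(1, 5)
t=1: X=(1, 5), d=1 → -e1, X_2=(0, 5)
t=2: X=(0, 5), d=1 → -e1, X_3=(-1, 5)
t=3: X=(-1, 5), d=0 → +e1, X_4=(0, 5)
t=4: X=(0, 5), d=2 → +e2, X_5=(0, 6)
t=5: X=(0, 6), d=1 → -e1, X_6=(-1, 6)
t=6: X=(-1, 6), d=1 → -e1, X_7=(-2, 6)
t=7: X=(-2, 6), d=3 → -e2, X_8=(-2, 5)
t=8: X=(-2, 5), d=3 → -e2, X_9=(-2, 4)
t=9: X=(-2, 4), d=3 → -e2, X_10=(-2, 3)
t=10: X=(-2, 3), d=0 → +e1, X_11=(-1, 3)
t=11: X=(-1, 3), d=3 → -e2, X_12=(-1, 2)
t=12: X=(-1, 2), d=3 → -e2, X_13=(-1, 1)
t=13: X=(-1, 1), d=3 → -e2, X_14=(-1, 0)
t=14: X=(-1, 0), d=1 → -e1, X_15=(-2, 0)
t=15: X=(-2, 0), d=1 → -e1, X_16=(-3, 0)
t=16: X=(-3, 0), d=3 → -e2, X_17=(-3, -1)


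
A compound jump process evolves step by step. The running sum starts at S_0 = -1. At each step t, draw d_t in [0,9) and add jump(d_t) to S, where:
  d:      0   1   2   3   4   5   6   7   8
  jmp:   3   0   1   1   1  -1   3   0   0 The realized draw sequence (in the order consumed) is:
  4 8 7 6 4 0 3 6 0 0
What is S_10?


t=0: S=-1, d=4, jump=1, S_1=0
t=1: S=0, d=8, jump=0, S_2=0
t=2: S=0, d=7, jump=0, S_3=0
t=3: S=0, d=6, jump=3, S_4=3
t=4: S=3, d=4, jump=1, S_5=4
t=5: S=4, d=0, jump=3, S_6=7
t=6: S=7, d=3, jump=1, S_7=8
t=7: S=8, d=6, jump=3, S_8=11
t=8: S=11, d=0, jump=3, S_9=14
t=9: S=14, d=0, jump=3, S_10=17

17


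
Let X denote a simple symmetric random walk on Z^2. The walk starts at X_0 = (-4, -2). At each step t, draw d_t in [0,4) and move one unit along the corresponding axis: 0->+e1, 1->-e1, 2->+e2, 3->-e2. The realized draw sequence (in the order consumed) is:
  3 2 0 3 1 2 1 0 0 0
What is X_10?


(-2, -2)

t=0: X=(-4, -2), d=3 → -e2, X_1=(-4, -3)
t=1: X=(-4, -3), d=2 → +e2, X_2=(-4, -2)
t=2: X=(-4, -2), d=0 → +e1, X_3=(-3, -2)
t=3: X=(-3, -2), d=3 → -e2, X_4=(-3, -3)
t=4: X=(-3, -3), d=1 → -e1, X_5=(-4, -3)
t=5: X=(-4, -3), d=2 → +e2, X_6=(-4, -2)
t=6: X=(-4, -2), d=1 → -e1, X_7=(-5, -2)
t=7: X=(-5, -2), d=0 → +e1, X_8=(-4, -2)
t=8: X=(-4, -2), d=0 → +e1, X_9=(-3, -2)
t=9: X=(-3, -2), d=0 → +e1, X_10=(-2, -2)


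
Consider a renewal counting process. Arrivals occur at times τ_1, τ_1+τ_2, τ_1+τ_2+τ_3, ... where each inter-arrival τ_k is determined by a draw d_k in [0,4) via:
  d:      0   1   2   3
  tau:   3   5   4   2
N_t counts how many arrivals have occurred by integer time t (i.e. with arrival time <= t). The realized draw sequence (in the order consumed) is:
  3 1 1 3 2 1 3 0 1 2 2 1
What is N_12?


draw d_1=3: τ_1=2, arrival time A_1=2
draw d_2=1: τ_2=5, arrival time A_2=7
draw d_3=1: τ_3=5, arrival time A_3=12
draw d_4=3: τ_4=2, arrival time A_4=14
draw d_5=2: τ_5=4, arrival time A_5=18
draw d_6=1: τ_6=5, arrival time A_6=23
draw d_7=3: τ_7=2, arrival time A_7=25
draw d_8=0: τ_8=3, arrival time A_8=28
draw d_9=1: τ_9=5, arrival time A_9=33
draw d_10=2: τ_10=4, arrival time A_10=37
draw d_11=2: τ_11=4, arrival time A_11=41
draw d_12=1: τ_12=5, arrival time A_12=46
N_t over t=0..12: 0:0 1:0 2:1 3:1 4:1 5:1 6:1 7:2 8:2 9:2 10:2 11:2 12:3

3


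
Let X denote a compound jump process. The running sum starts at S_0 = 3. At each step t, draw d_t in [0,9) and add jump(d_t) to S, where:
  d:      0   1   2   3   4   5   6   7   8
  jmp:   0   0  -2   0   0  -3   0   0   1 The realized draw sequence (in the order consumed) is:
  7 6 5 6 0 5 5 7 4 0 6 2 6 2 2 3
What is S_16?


-12

t=0: S=3, d=7, jump=0, S_1=3
t=1: S=3, d=6, jump=0, S_2=3
t=2: S=3, d=5, jump=-3, S_3=0
t=3: S=0, d=6, jump=0, S_4=0
t=4: S=0, d=0, jump=0, S_5=0
t=5: S=0, d=5, jump=-3, S_6=-3
t=6: S=-3, d=5, jump=-3, S_7=-6
t=7: S=-6, d=7, jump=0, S_8=-6
t=8: S=-6, d=4, jump=0, S_9=-6
t=9: S=-6, d=0, jump=0, S_10=-6
t=10: S=-6, d=6, jump=0, S_11=-6
t=11: S=-6, d=2, jump=-2, S_12=-8
t=12: S=-8, d=6, jump=0, S_13=-8
t=13: S=-8, d=2, jump=-2, S_14=-10
t=14: S=-10, d=2, jump=-2, S_15=-12
t=15: S=-12, d=3, jump=0, S_16=-12


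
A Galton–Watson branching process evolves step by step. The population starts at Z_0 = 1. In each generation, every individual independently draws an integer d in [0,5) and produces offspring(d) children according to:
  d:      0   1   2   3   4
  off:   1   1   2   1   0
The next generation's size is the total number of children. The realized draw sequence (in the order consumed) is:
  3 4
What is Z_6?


0

gen 0: Z_0=1, draws=[3], offspring=[1], Z_1=1
gen 1: Z_1=1, draws=[4], offspring=[0], Z_2=0
gen 2: Z_2=0, draws=[], offspring=[], Z_3=0
gen 3: Z_3=0, draws=[], offspring=[], Z_4=0
gen 4: Z_4=0, draws=[], offspring=[], Z_5=0
gen 5: Z_5=0, draws=[], offspring=[], Z_6=0


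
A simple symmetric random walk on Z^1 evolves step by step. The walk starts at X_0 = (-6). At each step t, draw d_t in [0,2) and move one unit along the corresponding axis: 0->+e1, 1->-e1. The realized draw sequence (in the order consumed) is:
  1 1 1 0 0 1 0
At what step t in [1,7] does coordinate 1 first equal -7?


t=0: X=(-6), d=1 → -e1, X_1=(-7)
t=1: X=(-7), d=1 → -e1, X_2=(-8)
t=2: X=(-8), d=1 → -e1, X_3=(-9)
t=3: X=(-9), d=0 → +e1, X_4=(-8)
t=4: X=(-8), d=0 → +e1, X_5=(-7)
t=5: X=(-7), d=1 → -e1, X_6=(-8)
t=6: X=(-8), d=0 → +e1, X_7=(-7)

1


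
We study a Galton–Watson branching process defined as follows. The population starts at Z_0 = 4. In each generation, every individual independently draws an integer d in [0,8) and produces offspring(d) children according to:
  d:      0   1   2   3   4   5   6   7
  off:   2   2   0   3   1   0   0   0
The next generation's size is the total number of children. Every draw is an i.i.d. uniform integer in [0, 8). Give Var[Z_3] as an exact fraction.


15

Outcome values over d=0..7: [2, 2, 0, 3, 1, 0, 0, 0]
Σy = 8, Σy² = 18, M = 8
μ = 8/8 = 1,  σ² = 18/8 − (1)² = 5/4
V_0 = 0, E_0 = 4
V_1 = 5/4·E_0 + (1)²·V_0 = 5;  E_1 = 4
V_2 = 5/4·E_1 + (1)²·V_1 = 10;  E_2 = 4
V_3 = 5/4·E_2 + (1)²·V_2 = 15;  E_3 = 4


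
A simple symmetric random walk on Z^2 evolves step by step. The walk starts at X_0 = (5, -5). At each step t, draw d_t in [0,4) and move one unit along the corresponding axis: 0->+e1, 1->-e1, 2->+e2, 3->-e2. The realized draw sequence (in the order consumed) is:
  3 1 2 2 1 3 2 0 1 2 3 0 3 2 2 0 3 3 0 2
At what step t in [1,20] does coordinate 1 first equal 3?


5

t=0: X=(5, -5), d=3 → -e2, X_1=(5, -6)
t=1: X=(5, -6), d=1 → -e1, X_2=(4, -6)
t=2: X=(4, -6), d=2 → +e2, X_3=(4, -5)
t=3: X=(4, -5), d=2 → +e2, X_4=(4, -4)
t=4: X=(4, -4), d=1 → -e1, X_5=(3, -4)
t=5: X=(3, -4), d=3 → -e2, X_6=(3, -5)
t=6: X=(3, -5), d=2 → +e2, X_7=(3, -4)
t=7: X=(3, -4), d=0 → +e1, X_8=(4, -4)
t=8: X=(4, -4), d=1 → -e1, X_9=(3, -4)
t=9: X=(3, -4), d=2 → +e2, X_10=(3, -3)
t=10: X=(3, -3), d=3 → -e2, X_11=(3, -4)
t=11: X=(3, -4), d=0 → +e1, X_12=(4, -4)
t=12: X=(4, -4), d=3 → -e2, X_13=(4, -5)
t=13: X=(4, -5), d=2 → +e2, X_14=(4, -4)
t=14: X=(4, -4), d=2 → +e2, X_15=(4, -3)
t=15: X=(4, -3), d=0 → +e1, X_16=(5, -3)
t=16: X=(5, -3), d=3 → -e2, X_17=(5, -4)
t=17: X=(5, -4), d=3 → -e2, X_18=(5, -5)
t=18: X=(5, -5), d=0 → +e1, X_19=(6, -5)
t=19: X=(6, -5), d=2 → +e2, X_20=(6, -4)


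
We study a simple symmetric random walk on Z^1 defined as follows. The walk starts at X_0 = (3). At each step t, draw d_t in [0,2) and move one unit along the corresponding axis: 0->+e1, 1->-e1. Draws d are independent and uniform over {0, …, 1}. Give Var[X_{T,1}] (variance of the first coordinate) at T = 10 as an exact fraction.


Outcome values over d=0..1: [1, -1]
Σy = 0, Σy² = 2, M = 2
μ = 0/2 = 0,  σ² = 2/2 − (0)² = 1
Independent increments: Var[X_10] = 10·σ² = 10·(1) = 10

10


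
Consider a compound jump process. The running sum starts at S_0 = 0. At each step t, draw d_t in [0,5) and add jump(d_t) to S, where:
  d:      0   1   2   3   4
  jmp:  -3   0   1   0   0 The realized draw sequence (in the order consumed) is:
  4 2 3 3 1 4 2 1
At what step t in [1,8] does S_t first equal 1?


2

t=0: S=0, d=4, jump=0, S_1=0
t=1: S=0, d=2, jump=1, S_2=1
t=2: S=1, d=3, jump=0, S_3=1
t=3: S=1, d=3, jump=0, S_4=1
t=4: S=1, d=1, jump=0, S_5=1
t=5: S=1, d=4, jump=0, S_6=1
t=6: S=1, d=2, jump=1, S_7=2
t=7: S=2, d=1, jump=0, S_8=2


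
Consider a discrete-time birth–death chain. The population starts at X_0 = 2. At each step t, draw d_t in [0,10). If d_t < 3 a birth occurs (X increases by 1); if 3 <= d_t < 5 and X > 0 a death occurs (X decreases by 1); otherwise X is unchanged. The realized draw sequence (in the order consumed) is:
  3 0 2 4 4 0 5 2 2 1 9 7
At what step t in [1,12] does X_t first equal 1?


1

t=0: X=2, d=3 → death, X_1=1
t=1: X=1, d=0 → birth, X_2=2
t=2: X=2, d=2 → birth, X_3=3
t=3: X=3, d=4 → death, X_4=2
t=4: X=2, d=4 → death, X_5=1
t=5: X=1, d=0 → birth, X_6=2
t=6: X=2, d=5 → hold, X_7=2
t=7: X=2, d=2 → birth, X_8=3
t=8: X=3, d=2 → birth, X_9=4
t=9: X=4, d=1 → birth, X_10=5
t=10: X=5, d=9 → hold, X_11=5
t=11: X=5, d=7 → hold, X_12=5


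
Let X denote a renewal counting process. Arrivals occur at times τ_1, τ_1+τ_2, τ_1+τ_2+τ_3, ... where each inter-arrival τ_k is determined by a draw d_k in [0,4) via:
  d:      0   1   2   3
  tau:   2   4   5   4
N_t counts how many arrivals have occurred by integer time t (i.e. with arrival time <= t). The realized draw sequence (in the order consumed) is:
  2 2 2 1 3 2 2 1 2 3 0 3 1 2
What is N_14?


2

draw d_1=2: τ_1=5, arrival time A_1=5
draw d_2=2: τ_2=5, arrival time A_2=10
draw d_3=2: τ_3=5, arrival time A_3=15
draw d_4=1: τ_4=4, arrival time A_4=19
draw d_5=3: τ_5=4, arrival time A_5=23
draw d_6=2: τ_6=5, arrival time A_6=28
draw d_7=2: τ_7=5, arrival time A_7=33
draw d_8=1: τ_8=4, arrival time A_8=37
draw d_9=2: τ_9=5, arrival time A_9=42
draw d_10=3: τ_10=4, arrival time A_10=46
draw d_11=0: τ_11=2, arrival time A_11=48
draw d_12=3: τ_12=4, arrival time A_12=52
draw d_13=1: τ_13=4, arrival time A_13=56
draw d_14=2: τ_14=5, arrival time A_14=61
N_t over t=0..14: 0:0 1:0 2:0 3:0 4:0 5:1 6:1 7:1 8:1 9:1 10:2 11:2 12:2 13:2 14:2


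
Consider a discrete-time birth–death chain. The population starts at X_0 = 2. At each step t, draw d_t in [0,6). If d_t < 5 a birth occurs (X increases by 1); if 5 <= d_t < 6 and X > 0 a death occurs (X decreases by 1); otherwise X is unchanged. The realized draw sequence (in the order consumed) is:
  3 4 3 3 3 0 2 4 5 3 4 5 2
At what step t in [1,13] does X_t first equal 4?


t=0: X=2, d=3 → birth, X_1=3
t=1: X=3, d=4 → birth, X_2=4
t=2: X=4, d=3 → birth, X_3=5
t=3: X=5, d=3 → birth, X_4=6
t=4: X=6, d=3 → birth, X_5=7
t=5: X=7, d=0 → birth, X_6=8
t=6: X=8, d=2 → birth, X_7=9
t=7: X=9, d=4 → birth, X_8=10
t=8: X=10, d=5 → death, X_9=9
t=9: X=9, d=3 → birth, X_10=10
t=10: X=10, d=4 → birth, X_11=11
t=11: X=11, d=5 → death, X_12=10
t=12: X=10, d=2 → birth, X_13=11

2


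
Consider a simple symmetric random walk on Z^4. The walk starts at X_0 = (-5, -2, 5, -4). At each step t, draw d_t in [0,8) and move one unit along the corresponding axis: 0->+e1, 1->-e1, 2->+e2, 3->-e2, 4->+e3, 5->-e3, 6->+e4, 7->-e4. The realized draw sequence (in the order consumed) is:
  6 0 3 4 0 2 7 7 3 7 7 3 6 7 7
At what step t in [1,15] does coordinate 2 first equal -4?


t=0: X=(-5, -2, 5, -4), d=6 → +e4, X_1=(-5, -2, 5, -3)
t=1: X=(-5, -2, 5, -3), d=0 → +e1, X_2=(-4, -2, 5, -3)
t=2: X=(-4, -2, 5, -3), d=3 → -e2, X_3=(-4, -3, 5, -3)
t=3: X=(-4, -3, 5, -3), d=4 → +e3, X_4=(-4, -3, 6, -3)
t=4: X=(-4, -3, 6, -3), d=0 → +e1, X_5=(-3, -3, 6, -3)
t=5: X=(-3, -3, 6, -3), d=2 → +e2, X_6=(-3, -2, 6, -3)
t=6: X=(-3, -2, 6, -3), d=7 → -e4, X_7=(-3, -2, 6, -4)
t=7: X=(-3, -2, 6, -4), d=7 → -e4, X_8=(-3, -2, 6, -5)
t=8: X=(-3, -2, 6, -5), d=3 → -e2, X_9=(-3, -3, 6, -5)
t=9: X=(-3, -3, 6, -5), d=7 → -e4, X_10=(-3, -3, 6, -6)
t=10: X=(-3, -3, 6, -6), d=7 → -e4, X_11=(-3, -3, 6, -7)
t=11: X=(-3, -3, 6, -7), d=3 → -e2, X_12=(-3, -4, 6, -7)
t=12: X=(-3, -4, 6, -7), d=6 → +e4, X_13=(-3, -4, 6, -6)
t=13: X=(-3, -4, 6, -6), d=7 → -e4, X_14=(-3, -4, 6, -7)
t=14: X=(-3, -4, 6, -7), d=7 → -e4, X_15=(-3, -4, 6, -8)

12


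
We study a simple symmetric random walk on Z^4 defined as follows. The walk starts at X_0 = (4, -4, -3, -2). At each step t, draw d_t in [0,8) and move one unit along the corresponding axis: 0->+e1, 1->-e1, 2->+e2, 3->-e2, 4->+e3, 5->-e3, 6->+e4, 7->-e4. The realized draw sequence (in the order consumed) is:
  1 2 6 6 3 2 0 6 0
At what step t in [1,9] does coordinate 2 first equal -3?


2

t=0: X=(4, -4, -3, -2), d=1 → -e1, X_1=(3, -4, -3, -2)
t=1: X=(3, -4, -3, -2), d=2 → +e2, X_2=(3, -3, -3, -2)
t=2: X=(3, -3, -3, -2), d=6 → +e4, X_3=(3, -3, -3, -1)
t=3: X=(3, -3, -3, -1), d=6 → +e4, X_4=(3, -3, -3, 0)
t=4: X=(3, -3, -3, 0), d=3 → -e2, X_5=(3, -4, -3, 0)
t=5: X=(3, -4, -3, 0), d=2 → +e2, X_6=(3, -3, -3, 0)
t=6: X=(3, -3, -3, 0), d=0 → +e1, X_7=(4, -3, -3, 0)
t=7: X=(4, -3, -3, 0), d=6 → +e4, X_8=(4, -3, -3, 1)
t=8: X=(4, -3, -3, 1), d=0 → +e1, X_9=(5, -3, -3, 1)


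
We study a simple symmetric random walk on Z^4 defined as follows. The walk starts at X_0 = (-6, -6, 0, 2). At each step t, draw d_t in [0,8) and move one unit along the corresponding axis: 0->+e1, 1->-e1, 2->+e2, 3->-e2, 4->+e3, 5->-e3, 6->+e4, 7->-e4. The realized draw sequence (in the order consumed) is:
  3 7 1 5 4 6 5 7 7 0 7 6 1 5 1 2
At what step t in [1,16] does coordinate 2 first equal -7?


t=0: X=(-6, -6, 0, 2), d=3 → -e2, X_1=(-6, -7, 0, 2)
t=1: X=(-6, -7, 0, 2), d=7 → -e4, X_2=(-6, -7, 0, 1)
t=2: X=(-6, -7, 0, 1), d=1 → -e1, X_3=(-7, -7, 0, 1)
t=3: X=(-7, -7, 0, 1), d=5 → -e3, X_4=(-7, -7, -1, 1)
t=4: X=(-7, -7, -1, 1), d=4 → +e3, X_5=(-7, -7, 0, 1)
t=5: X=(-7, -7, 0, 1), d=6 → +e4, X_6=(-7, -7, 0, 2)
t=6: X=(-7, -7, 0, 2), d=5 → -e3, X_7=(-7, -7, -1, 2)
t=7: X=(-7, -7, -1, 2), d=7 → -e4, X_8=(-7, -7, -1, 1)
t=8: X=(-7, -7, -1, 1), d=7 → -e4, X_9=(-7, -7, -1, 0)
t=9: X=(-7, -7, -1, 0), d=0 → +e1, X_10=(-6, -7, -1, 0)
t=10: X=(-6, -7, -1, 0), d=7 → -e4, X_11=(-6, -7, -1, -1)
t=11: X=(-6, -7, -1, -1), d=6 → +e4, X_12=(-6, -7, -1, 0)
t=12: X=(-6, -7, -1, 0), d=1 → -e1, X_13=(-7, -7, -1, 0)
t=13: X=(-7, -7, -1, 0), d=5 → -e3, X_14=(-7, -7, -2, 0)
t=14: X=(-7, -7, -2, 0), d=1 → -e1, X_15=(-8, -7, -2, 0)
t=15: X=(-8, -7, -2, 0), d=2 → +e2, X_16=(-8, -6, -2, 0)

1


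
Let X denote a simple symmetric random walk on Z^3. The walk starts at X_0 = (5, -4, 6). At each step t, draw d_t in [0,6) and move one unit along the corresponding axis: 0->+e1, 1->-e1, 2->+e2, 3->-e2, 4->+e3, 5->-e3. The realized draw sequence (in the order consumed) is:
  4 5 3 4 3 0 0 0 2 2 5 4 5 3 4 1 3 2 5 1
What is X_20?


(6, -5, 6)

t=0: X=(5, -4, 6), d=4 → +e3, X_1=(5, -4, 7)
t=1: X=(5, -4, 7), d=5 → -e3, X_2=(5, -4, 6)
t=2: X=(5, -4, 6), d=3 → -e2, X_3=(5, -5, 6)
t=3: X=(5, -5, 6), d=4 → +e3, X_4=(5, -5, 7)
t=4: X=(5, -5, 7), d=3 → -e2, X_5=(5, -6, 7)
t=5: X=(5, -6, 7), d=0 → +e1, X_6=(6, -6, 7)
t=6: X=(6, -6, 7), d=0 → +e1, X_7=(7, -6, 7)
t=7: X=(7, -6, 7), d=0 → +e1, X_8=(8, -6, 7)
t=8: X=(8, -6, 7), d=2 → +e2, X_9=(8, -5, 7)
t=9: X=(8, -5, 7), d=2 → +e2, X_10=(8, -4, 7)
t=10: X=(8, -4, 7), d=5 → -e3, X_11=(8, -4, 6)
t=11: X=(8, -4, 6), d=4 → +e3, X_12=(8, -4, 7)
t=12: X=(8, -4, 7), d=5 → -e3, X_13=(8, -4, 6)
t=13: X=(8, -4, 6), d=3 → -e2, X_14=(8, -5, 6)
t=14: X=(8, -5, 6), d=4 → +e3, X_15=(8, -5, 7)
t=15: X=(8, -5, 7), d=1 → -e1, X_16=(7, -5, 7)
t=16: X=(7, -5, 7), d=3 → -e2, X_17=(7, -6, 7)
t=17: X=(7, -6, 7), d=2 → +e2, X_18=(7, -5, 7)
t=18: X=(7, -5, 7), d=5 → -e3, X_19=(7, -5, 6)
t=19: X=(7, -5, 6), d=1 → -e1, X_20=(6, -5, 6)


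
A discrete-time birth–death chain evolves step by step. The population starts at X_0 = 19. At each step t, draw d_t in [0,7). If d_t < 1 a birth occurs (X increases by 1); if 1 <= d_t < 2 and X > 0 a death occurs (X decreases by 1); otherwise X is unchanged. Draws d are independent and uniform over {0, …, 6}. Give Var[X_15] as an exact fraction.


30/7

X can drop by at most 1 per step and X_0 = 19 > T = 15, so X_t >= 19 − t >= 4 > 0 for every t <= 15: the floor at 0 (the 'and X > 0' condition) never binds. Hence X_15 = X_0 + Σ_{t<15} Y_t with i.i.d. increments Y_t = y(d_t) ∈ {+1, −1, 0}.
Outcome values over d=0..6: [1, -1, 0, 0, 0, 0, 0]
Σy = 0, Σy² = 2, M = 7
μ = 0/7 = 0,  σ² = 2/7 − (0)² = 2/7
Independent increments: Var[X_15] = 15·σ² = 15·(2/7) = 30/7


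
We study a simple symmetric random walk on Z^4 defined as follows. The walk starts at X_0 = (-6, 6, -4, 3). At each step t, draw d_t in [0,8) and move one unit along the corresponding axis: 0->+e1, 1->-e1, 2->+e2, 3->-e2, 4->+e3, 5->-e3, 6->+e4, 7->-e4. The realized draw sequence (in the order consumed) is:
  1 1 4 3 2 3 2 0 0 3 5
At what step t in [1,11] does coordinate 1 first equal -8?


t=0: X=(-6, 6, -4, 3), d=1 → -e1, X_1=(-7, 6, -4, 3)
t=1: X=(-7, 6, -4, 3), d=1 → -e1, X_2=(-8, 6, -4, 3)
t=2: X=(-8, 6, -4, 3), d=4 → +e3, X_3=(-8, 6, -3, 3)
t=3: X=(-8, 6, -3, 3), d=3 → -e2, X_4=(-8, 5, -3, 3)
t=4: X=(-8, 5, -3, 3), d=2 → +e2, X_5=(-8, 6, -3, 3)
t=5: X=(-8, 6, -3, 3), d=3 → -e2, X_6=(-8, 5, -3, 3)
t=6: X=(-8, 5, -3, 3), d=2 → +e2, X_7=(-8, 6, -3, 3)
t=7: X=(-8, 6, -3, 3), d=0 → +e1, X_8=(-7, 6, -3, 3)
t=8: X=(-7, 6, -3, 3), d=0 → +e1, X_9=(-6, 6, -3, 3)
t=9: X=(-6, 6, -3, 3), d=3 → -e2, X_10=(-6, 5, -3, 3)
t=10: X=(-6, 5, -3, 3), d=5 → -e3, X_11=(-6, 5, -4, 3)

2


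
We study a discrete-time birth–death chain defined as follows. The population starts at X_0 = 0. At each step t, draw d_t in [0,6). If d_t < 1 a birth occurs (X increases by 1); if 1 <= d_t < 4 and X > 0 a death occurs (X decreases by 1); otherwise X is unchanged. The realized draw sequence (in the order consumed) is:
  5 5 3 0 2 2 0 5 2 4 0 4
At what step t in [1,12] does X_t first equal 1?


t=0: X=0, d=5 → hold, X_1=0
t=1: X=0, d=5 → hold, X_2=0
t=2: X=0, d=3 → hold, X_3=0
t=3: X=0, d=0 → birth, X_4=1
t=4: X=1, d=2 → death, X_5=0
t=5: X=0, d=2 → hold, X_6=0
t=6: X=0, d=0 → birth, X_7=1
t=7: X=1, d=5 → hold, X_8=1
t=8: X=1, d=2 → death, X_9=0
t=9: X=0, d=4 → hold, X_10=0
t=10: X=0, d=0 → birth, X_11=1
t=11: X=1, d=4 → hold, X_12=1

4


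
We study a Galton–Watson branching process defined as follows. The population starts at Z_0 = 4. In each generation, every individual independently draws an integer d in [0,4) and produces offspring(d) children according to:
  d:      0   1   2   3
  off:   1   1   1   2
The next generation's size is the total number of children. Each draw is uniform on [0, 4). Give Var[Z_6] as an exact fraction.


Outcome values over d=0..3: [1, 1, 1, 2]
Σy = 5, Σy² = 7, M = 4
μ = 5/4 = 5/4,  σ² = 7/4 − (5/4)² = 3/16
V_0 = 0, E_0 = 4
V_1 = 3/16·E_0 + (5/4)²·V_0 = 3/4;  E_1 = 5
V_2 = 3/16·E_1 + (5/4)²·V_1 = 135/64;  E_2 = 25/4
V_3 = 3/16·E_2 + (5/4)²·V_2 = 4575/1024;  E_3 = 125/16
V_4 = 3/16·E_3 + (5/4)²·V_3 = 138375/16384;  E_4 = 625/64
V_5 = 3/16·E_4 + (5/4)²·V_4 = 3939375/262144;  E_5 = 3125/256
V_6 = 3/16·E_5 + (5/4)²·V_5 = 108084375/4194304;  E_6 = 15625/1024

108084375/4194304


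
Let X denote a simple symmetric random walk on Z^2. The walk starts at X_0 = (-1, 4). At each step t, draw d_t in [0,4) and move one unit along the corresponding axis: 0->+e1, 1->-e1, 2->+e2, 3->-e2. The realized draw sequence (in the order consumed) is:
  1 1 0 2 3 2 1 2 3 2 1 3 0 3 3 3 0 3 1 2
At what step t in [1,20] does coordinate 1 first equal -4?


11

t=0: X=(-1, 4), d=1 → -e1, X_1=(-2, 4)
t=1: X=(-2, 4), d=1 → -e1, X_2=(-3, 4)
t=2: X=(-3, 4), d=0 → +e1, X_3=(-2, 4)
t=3: X=(-2, 4), d=2 → +e2, X_4=(-2, 5)
t=4: X=(-2, 5), d=3 → -e2, X_5=(-2, 4)
t=5: X=(-2, 4), d=2 → +e2, X_6=(-2, 5)
t=6: X=(-2, 5), d=1 → -e1, X_7=(-3, 5)
t=7: X=(-3, 5), d=2 → +e2, X_8=(-3, 6)
t=8: X=(-3, 6), d=3 → -e2, X_9=(-3, 5)
t=9: X=(-3, 5), d=2 → +e2, X_10=(-3, 6)
t=10: X=(-3, 6), d=1 → -e1, X_11=(-4, 6)
t=11: X=(-4, 6), d=3 → -e2, X_12=(-4, 5)
t=12: X=(-4, 5), d=0 → +e1, X_13=(-3, 5)
t=13: X=(-3, 5), d=3 → -e2, X_14=(-3, 4)
t=14: X=(-3, 4), d=3 → -e2, X_15=(-3, 3)
t=15: X=(-3, 3), d=3 → -e2, X_16=(-3, 2)
t=16: X=(-3, 2), d=0 → +e1, X_17=(-2, 2)
t=17: X=(-2, 2), d=3 → -e2, X_18=(-2, 1)
t=18: X=(-2, 1), d=1 → -e1, X_19=(-3, 1)
t=19: X=(-3, 1), d=2 → +e2, X_20=(-3, 2)


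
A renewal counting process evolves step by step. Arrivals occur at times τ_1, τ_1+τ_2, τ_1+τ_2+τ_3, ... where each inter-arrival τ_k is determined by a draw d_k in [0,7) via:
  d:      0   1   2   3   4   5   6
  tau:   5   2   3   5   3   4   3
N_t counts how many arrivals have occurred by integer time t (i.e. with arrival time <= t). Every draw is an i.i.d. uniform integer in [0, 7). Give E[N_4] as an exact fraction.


36/49

Inter-arrival values over d=0..6: [5, 2, 3, 5, 3, 4, 3]
Each d has probability 1/7, so the pmf of τ is: f(2) = 1/7, f(3) = 3/7, f(4) = 1/7, f(5) = 2/7
Renewal equation for m(n) = E[N_n]: condition on τ_1 = k (if k <= n, one arrival plus a fresh copy on the remaining n−k steps): m(n) = F(n) + Σ_{k<=n} f(k)·m(n−k), where F(n) = P(τ <= n) and m(0) = 0
m(1) = F(1) = 0
m(2) = F(2) = 1/7
m(3) = F(3) = 4/7
m(4) = F(4) + f(2)·m(2) = 5/7 + 1/7·1/7 = 36/49
E[N_4] = m(4) = 36/49


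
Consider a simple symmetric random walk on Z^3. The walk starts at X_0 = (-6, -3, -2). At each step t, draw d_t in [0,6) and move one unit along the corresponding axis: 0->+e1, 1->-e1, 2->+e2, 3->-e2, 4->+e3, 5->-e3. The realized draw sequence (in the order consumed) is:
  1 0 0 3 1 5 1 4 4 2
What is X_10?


t=0: X=(-6, -3, -2), d=1 → -e1, X_1=(-7, -3, -2)
t=1: X=(-7, -3, -2), d=0 → +e1, X_2=(-6, -3, -2)
t=2: X=(-6, -3, -2), d=0 → +e1, X_3=(-5, -3, -2)
t=3: X=(-5, -3, -2), d=3 → -e2, X_4=(-5, -4, -2)
t=4: X=(-5, -4, -2), d=1 → -e1, X_5=(-6, -4, -2)
t=5: X=(-6, -4, -2), d=5 → -e3, X_6=(-6, -4, -3)
t=6: X=(-6, -4, -3), d=1 → -e1, X_7=(-7, -4, -3)
t=7: X=(-7, -4, -3), d=4 → +e3, X_8=(-7, -4, -2)
t=8: X=(-7, -4, -2), d=4 → +e3, X_9=(-7, -4, -1)
t=9: X=(-7, -4, -1), d=2 → +e2, X_10=(-7, -3, -1)

(-7, -3, -1)
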